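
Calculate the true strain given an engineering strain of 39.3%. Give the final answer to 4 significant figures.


epsilon_true = ln(1 + epsilon_eng)
epsilon_true = ln(1 + 0.393)
epsilon_true = 0.3315


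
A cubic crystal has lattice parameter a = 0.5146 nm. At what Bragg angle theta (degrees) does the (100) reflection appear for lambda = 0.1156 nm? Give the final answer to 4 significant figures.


d = a / sqrt(h^2+k^2+l^2)
d = 0.5146 / sqrt(1) = 0.5146 nm
lambda = 2*d*sin(theta)  =>  sin(theta) = lambda / (2*d)
sin(theta) = 0.1156 / (2 * 0.5146) = 0.11232
theta = 6.449 deg


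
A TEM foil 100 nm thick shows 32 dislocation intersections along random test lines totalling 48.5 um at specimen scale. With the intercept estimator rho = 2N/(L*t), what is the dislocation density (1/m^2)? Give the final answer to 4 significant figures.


rho = 2N / (L * t)
L = 48.5 um = 4.85e-05 m, t = 100 nm = 1e-07 m
rho = 2 * 32 / (4.85e-05 * 1e-07)
rho = 1.32e+13 1/m^2


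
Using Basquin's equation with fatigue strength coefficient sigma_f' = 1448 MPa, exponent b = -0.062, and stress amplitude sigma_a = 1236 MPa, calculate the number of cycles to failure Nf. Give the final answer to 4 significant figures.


sigma_a = sigma_f' * (2*Nf)^b
2*Nf = (sigma_a / sigma_f')^(1/b)
2*Nf = (1236 / 1448)^(1/-0.062)
2*Nf = 12.8491
Nf = 6.425 cycles


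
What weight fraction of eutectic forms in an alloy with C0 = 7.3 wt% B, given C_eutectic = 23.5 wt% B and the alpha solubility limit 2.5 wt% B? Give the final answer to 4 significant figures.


f_primary = (C_e - C0) / (C_e - C_alpha_max)
f_primary = (23.5 - 7.3) / (23.5 - 2.5)
f_primary = 0.771429
f_eutectic = 1 - 0.771429 = 0.2286


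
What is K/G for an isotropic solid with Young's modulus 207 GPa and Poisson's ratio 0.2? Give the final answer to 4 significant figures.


G = E / (2*(1+nu))
G = 207 / (2*(1+0.2)) = 86.25 GPa
K = E / (3*(1-2*nu))
K = 207 / (3*(1-2*0.2)) = 115 GPa
K/G = 115 / 86.25 = 1.333


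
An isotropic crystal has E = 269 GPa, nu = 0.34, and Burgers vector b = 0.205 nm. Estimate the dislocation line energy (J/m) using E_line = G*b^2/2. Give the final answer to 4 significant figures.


Step 1: G = E / (2*(1+nu))
G = 269 / (2*(1+0.34)) = 100.373 GPa = 1.00373e+11 Pa
Step 2: E_line = G*b^2/2
b = 0.205 nm = 2.05e-10 m
E_line = 0.5 * 1.00373e+11 * (2.05e-10)^2 = 2.109e-09 J/m


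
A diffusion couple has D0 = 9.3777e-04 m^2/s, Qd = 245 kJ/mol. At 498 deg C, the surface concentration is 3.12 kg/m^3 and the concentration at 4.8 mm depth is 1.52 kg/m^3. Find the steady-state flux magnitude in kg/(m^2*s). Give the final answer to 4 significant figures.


Step 1: D = D0 * exp(-Qd/(R*T))
T = 498 + 273.15 = 771.15 K
D = 9.3777e-04 * exp(-245e3 / (8.314 * 771.15)) = 2.37777e-20 m^2/s
Step 2: J = D * (C1 - C2) / dx
J = 2.37777e-20 * (3.12 - 1.52) / 4.8e-03
J = 7.926e-18 kg/(m^2*s)


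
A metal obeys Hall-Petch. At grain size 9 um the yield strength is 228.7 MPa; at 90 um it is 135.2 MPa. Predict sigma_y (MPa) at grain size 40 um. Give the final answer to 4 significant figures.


sigma_y = sigma0 + k / sqrt(d)
1/sqrt(d1) = 1/sqrt(9e-06) = 333.333;  1/sqrt(d2) = 105.409
k = (sigma1 - sigma2) / (1/sqrt(d1) - 1/sqrt(d2)) = (228.7 - 135.2) / (333.333 - 105.409) = 0.410224 MPa*m^0.5
sigma0 = sigma1 - k/sqrt(d1) = 228.7 - 0.410224*333.333 = 91.9586 MPa
sigma_y(d3) = 91.9586 + 0.410224 / sqrt(4e-05) = 156.8 MPa


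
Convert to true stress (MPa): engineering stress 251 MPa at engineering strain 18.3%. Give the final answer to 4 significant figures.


sigma_true = sigma_eng * (1 + epsilon_eng)
sigma_true = 251 * (1 + 0.183)
sigma_true = 296.9 MPa


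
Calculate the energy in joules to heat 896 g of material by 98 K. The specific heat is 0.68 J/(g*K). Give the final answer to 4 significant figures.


Q = m * cp * dT
Q = 896 * 0.68 * 98
Q = 59710 J


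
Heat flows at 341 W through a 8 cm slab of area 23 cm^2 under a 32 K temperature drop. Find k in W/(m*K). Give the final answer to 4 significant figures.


k = Q*L / (A*dT)
L = 0.08 m, A = 2.3e-03 m^2
k = 341 * 0.08 / (2.3e-03 * 32)
k = 370.7 W/(m*K)


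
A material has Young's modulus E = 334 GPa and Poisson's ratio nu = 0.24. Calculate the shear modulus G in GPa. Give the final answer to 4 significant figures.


G = E / (2*(1+nu))
G = 334 / (2*(1+0.24))
G = 134.7 GPa


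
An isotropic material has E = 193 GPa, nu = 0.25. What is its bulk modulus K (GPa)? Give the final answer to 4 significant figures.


K = E / (3*(1-2*nu))
K = 193 / (3*(1-2*0.25))
K = 128.7 GPa


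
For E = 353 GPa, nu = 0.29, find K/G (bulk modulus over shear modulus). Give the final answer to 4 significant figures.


G = E / (2*(1+nu))
G = 353 / (2*(1+0.29)) = 136.822 GPa
K = E / (3*(1-2*nu))
K = 353 / (3*(1-2*0.29)) = 280.159 GPa
K/G = 280.159 / 136.822 = 2.048


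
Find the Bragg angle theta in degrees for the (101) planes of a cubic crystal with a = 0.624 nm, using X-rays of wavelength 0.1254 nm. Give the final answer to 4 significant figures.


d = a / sqrt(h^2+k^2+l^2)
d = 0.624 / sqrt(2) = 0.441235 nm
lambda = 2*d*sin(theta)  =>  sin(theta) = lambda / (2*d)
sin(theta) = 0.1254 / (2 * 0.441235) = 0.142101
theta = 8.169 deg


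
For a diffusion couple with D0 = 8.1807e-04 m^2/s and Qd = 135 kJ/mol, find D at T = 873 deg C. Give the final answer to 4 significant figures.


D = D0 * exp(-Qd / (R*T))
T = 1146.15 K
D = 8.1807e-04 * exp(-135e3 / (8.314 * 1146.15))
D = 5.755e-10 m^2/s


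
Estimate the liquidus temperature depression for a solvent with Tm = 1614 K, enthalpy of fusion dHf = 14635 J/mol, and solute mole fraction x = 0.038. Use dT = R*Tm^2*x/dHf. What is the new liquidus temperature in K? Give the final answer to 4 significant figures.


dT = R*Tm^2*x / dHf
dT = 8.314 * 1614^2 * 0.038 / 14635
dT = 56.2352 K
T_new = 1614 - 56.2352 = 1558 K


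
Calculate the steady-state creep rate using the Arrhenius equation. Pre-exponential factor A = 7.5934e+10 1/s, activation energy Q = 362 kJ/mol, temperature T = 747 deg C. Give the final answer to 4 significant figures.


rate = A * exp(-Q / (R*T))
T = 747 + 273.15 = 1020.15 K
rate = 7.5934e+10 * exp(-362e3 / (8.314 * 1020.15))
rate = 2.21e-08 1/s


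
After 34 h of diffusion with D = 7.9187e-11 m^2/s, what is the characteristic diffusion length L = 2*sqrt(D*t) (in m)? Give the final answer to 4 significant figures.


t = 34 hr = 122400 s
Diffusion length = 2*sqrt(D*t)
= 2*sqrt(7.9187e-11 * 122400)
= 6.227e-03 m


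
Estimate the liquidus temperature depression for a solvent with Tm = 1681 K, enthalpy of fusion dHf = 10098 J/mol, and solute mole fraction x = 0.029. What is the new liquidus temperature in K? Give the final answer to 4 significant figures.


dT = R*Tm^2*x / dHf
dT = 8.314 * 1681^2 * 0.029 / 10098
dT = 67.4696 K
T_new = 1681 - 67.4696 = 1614 K


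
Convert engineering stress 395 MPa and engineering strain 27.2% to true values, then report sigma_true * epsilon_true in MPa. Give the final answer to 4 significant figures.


sigma_true = sigma_eng * (1 + epsilon_eng)
sigma_true = 395 * (1 + 0.272) = 502.44 MPa
epsilon_true = ln(1 + epsilon_eng)
epsilon_true = ln(1 + 0.272) = 0.24059
sigma_true * epsilon_true = 502.44 * 0.24059 = 120.9 MPa


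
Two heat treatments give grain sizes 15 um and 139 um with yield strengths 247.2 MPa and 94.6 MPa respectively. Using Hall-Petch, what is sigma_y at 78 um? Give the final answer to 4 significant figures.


sigma_y = sigma0 + k / sqrt(d)
1/sqrt(d1) = 1/sqrt(1.5e-05) = 258.199;  1/sqrt(d2) = 84.8189
k = (sigma1 - sigma2) / (1/sqrt(d1) - 1/sqrt(d2)) = (247.2 - 94.6) / (258.199 - 84.8189) = 0.880148 MPa*m^0.5
sigma0 = sigma1 - k/sqrt(d1) = 247.2 - 0.880148*258.199 = 19.9468 MPa
sigma_y(d3) = 19.9468 + 0.880148 / sqrt(7.8e-05) = 119.6 MPa


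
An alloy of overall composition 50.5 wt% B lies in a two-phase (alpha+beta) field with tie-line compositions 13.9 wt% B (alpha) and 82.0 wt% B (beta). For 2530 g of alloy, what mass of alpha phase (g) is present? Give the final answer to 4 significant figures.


f_alpha = (C_beta - C0) / (C_beta - C_alpha)
f_alpha = (82.0 - 50.5) / (82.0 - 13.9) = 0.462555
m_alpha = f_alpha * m_total = 0.462555 * 2530 = 1170 g


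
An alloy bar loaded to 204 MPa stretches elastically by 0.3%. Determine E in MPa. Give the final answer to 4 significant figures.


E = sigma / epsilon
epsilon = 0.3% = 3e-03
E = 204 / 3e-03
E = 68000 MPa


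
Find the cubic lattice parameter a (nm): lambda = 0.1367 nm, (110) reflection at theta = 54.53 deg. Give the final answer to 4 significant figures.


d = lambda / (2*sin(theta))
d = 0.1367 / (2*sin(54.53 deg))
d = 0.0839248 nm
a = d * sqrt(h^2+k^2+l^2) = 0.0839248 * sqrt(2)
a = 0.1187 nm


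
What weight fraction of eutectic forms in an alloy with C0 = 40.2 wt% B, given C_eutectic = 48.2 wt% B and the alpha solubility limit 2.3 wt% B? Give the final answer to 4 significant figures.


f_primary = (C_e - C0) / (C_e - C_alpha_max)
f_primary = (48.2 - 40.2) / (48.2 - 2.3)
f_primary = 0.174292
f_eutectic = 1 - 0.174292 = 0.8257


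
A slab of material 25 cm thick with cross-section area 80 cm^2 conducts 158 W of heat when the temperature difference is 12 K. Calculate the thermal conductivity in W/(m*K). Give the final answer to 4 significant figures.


k = Q*L / (A*dT)
L = 0.25 m, A = 8e-03 m^2
k = 158 * 0.25 / (8e-03 * 12)
k = 411.5 W/(m*K)


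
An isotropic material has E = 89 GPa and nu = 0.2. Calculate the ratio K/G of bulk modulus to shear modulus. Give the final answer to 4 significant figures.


G = E / (2*(1+nu))
G = 89 / (2*(1+0.2)) = 37.0833 GPa
K = E / (3*(1-2*nu))
K = 89 / (3*(1-2*0.2)) = 49.4444 GPa
K/G = 49.4444 / 37.0833 = 1.333


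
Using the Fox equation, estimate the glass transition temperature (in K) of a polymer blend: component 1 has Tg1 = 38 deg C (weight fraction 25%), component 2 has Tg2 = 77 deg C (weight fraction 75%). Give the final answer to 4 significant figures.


1/Tg = w1/Tg1 + w2/Tg2 (in Kelvin)
Tg1 = 311.15 K, Tg2 = 350.15 K
1/Tg = 0.25/311.15 + 0.75/350.15
Tg = 339.5 K


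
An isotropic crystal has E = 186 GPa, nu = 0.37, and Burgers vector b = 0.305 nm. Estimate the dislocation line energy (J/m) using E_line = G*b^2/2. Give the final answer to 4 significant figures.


Step 1: G = E / (2*(1+nu))
G = 186 / (2*(1+0.37)) = 67.8832 GPa = 6.78832e+10 Pa
Step 2: E_line = G*b^2/2
b = 0.305 nm = 3.05e-10 m
E_line = 0.5 * 6.78832e+10 * (3.05e-10)^2 = 3.157e-09 J/m


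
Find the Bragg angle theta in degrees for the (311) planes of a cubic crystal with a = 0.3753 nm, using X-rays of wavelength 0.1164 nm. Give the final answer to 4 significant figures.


d = a / sqrt(h^2+k^2+l^2)
d = 0.3753 / sqrt(11) = 0.113157 nm
lambda = 2*d*sin(theta)  =>  sin(theta) = lambda / (2*d)
sin(theta) = 0.1164 / (2 * 0.113157) = 0.514329
theta = 30.95 deg


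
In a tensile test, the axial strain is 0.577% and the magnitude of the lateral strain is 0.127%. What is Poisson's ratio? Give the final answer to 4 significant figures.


nu = -epsilon_lat / epsilon_axial
Lateral strain is contraction (negative), so using magnitudes:
nu = 0.127 / 0.577
nu = 0.2201


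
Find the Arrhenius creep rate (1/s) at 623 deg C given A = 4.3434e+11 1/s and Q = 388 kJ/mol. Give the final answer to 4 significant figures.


rate = A * exp(-Q / (R*T))
T = 623 + 273.15 = 896.15 K
rate = 4.3434e+11 * exp(-388e3 / (8.314 * 896.15))
rate = 1.05e-11 1/s


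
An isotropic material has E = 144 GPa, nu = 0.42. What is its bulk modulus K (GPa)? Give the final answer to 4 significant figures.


K = E / (3*(1-2*nu))
K = 144 / (3*(1-2*0.42))
K = 300 GPa


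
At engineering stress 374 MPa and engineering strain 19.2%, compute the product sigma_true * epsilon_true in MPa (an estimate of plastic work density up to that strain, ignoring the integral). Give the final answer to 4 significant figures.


sigma_true = sigma_eng * (1 + epsilon_eng)
sigma_true = 374 * (1 + 0.192) = 445.808 MPa
epsilon_true = ln(1 + epsilon_eng)
epsilon_true = ln(1 + 0.192) = 0.175633
sigma_true * epsilon_true = 445.808 * 0.175633 = 78.3 MPa


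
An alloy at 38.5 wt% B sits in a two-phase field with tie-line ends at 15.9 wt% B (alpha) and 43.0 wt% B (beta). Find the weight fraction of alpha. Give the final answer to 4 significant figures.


f_alpha = (C_beta - C0) / (C_beta - C_alpha)
f_alpha = (43.0 - 38.5) / (43.0 - 15.9)
f_alpha = 0.1661


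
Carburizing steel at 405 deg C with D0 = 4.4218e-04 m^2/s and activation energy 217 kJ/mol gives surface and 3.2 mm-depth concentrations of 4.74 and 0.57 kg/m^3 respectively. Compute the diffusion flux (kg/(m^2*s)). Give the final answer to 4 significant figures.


Step 1: D = D0 * exp(-Qd/(R*T))
T = 405 + 273.15 = 678.15 K
D = 4.4218e-04 * exp(-217e3 / (8.314 * 678.15)) = 8.52171e-21 m^2/s
Step 2: J = D * (C1 - C2) / dx
J = 8.52171e-21 * (4.74 - 0.57) / 3.2e-03
J = 1.11e-17 kg/(m^2*s)


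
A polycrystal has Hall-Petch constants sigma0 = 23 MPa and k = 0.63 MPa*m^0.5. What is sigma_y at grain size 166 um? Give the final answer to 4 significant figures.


sigma_y = sigma0 + k / sqrt(d)
d = 166 um = 1.66e-04 m
sigma_y = 23 + 0.63 / sqrt(1.66e-04)
sigma_y = 71.9 MPa


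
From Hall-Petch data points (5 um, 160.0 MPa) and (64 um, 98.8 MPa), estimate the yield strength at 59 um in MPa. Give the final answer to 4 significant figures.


sigma_y = sigma0 + k / sqrt(d)
1/sqrt(d1) = 1/sqrt(5e-06) = 447.214;  1/sqrt(d2) = 125
k = (sigma1 - sigma2) / (1/sqrt(d1) - 1/sqrt(d2)) = (160.0 - 98.8) / (447.214 - 125) = 0.189936 MPa*m^0.5
sigma0 = sigma1 - k/sqrt(d1) = 160.0 - 0.189936*447.214 = 75.058 MPa
sigma_y(d3) = 75.058 + 0.189936 / sqrt(5.9e-05) = 99.79 MPa


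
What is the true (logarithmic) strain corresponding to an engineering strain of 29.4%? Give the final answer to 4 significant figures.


epsilon_true = ln(1 + epsilon_eng)
epsilon_true = ln(1 + 0.294)
epsilon_true = 0.2577


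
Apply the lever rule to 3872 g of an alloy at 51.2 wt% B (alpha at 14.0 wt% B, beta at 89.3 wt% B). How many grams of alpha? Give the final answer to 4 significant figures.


f_alpha = (C_beta - C0) / (C_beta - C_alpha)
f_alpha = (89.3 - 51.2) / (89.3 - 14.0) = 0.505976
m_alpha = f_alpha * m_total = 0.505976 * 3872 = 1959 g


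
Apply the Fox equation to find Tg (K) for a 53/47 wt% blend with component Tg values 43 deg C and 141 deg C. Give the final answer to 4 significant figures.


1/Tg = w1/Tg1 + w2/Tg2 (in Kelvin)
Tg1 = 316.15 K, Tg2 = 414.15 K
1/Tg = 0.53/316.15 + 0.47/414.15
Tg = 355.7 K


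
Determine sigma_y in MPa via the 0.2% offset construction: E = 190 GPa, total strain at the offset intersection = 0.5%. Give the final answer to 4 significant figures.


Offset strain = 0.002
Elastic strain at yield = total_strain - offset = 5e-03 - 0.002 = 3e-03
sigma_y = E * elastic_strain = 190000 * 3e-03
sigma_y = 570 MPa


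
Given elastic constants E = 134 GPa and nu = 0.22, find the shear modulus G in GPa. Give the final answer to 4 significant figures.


G = E / (2*(1+nu))
G = 134 / (2*(1+0.22))
G = 54.92 GPa


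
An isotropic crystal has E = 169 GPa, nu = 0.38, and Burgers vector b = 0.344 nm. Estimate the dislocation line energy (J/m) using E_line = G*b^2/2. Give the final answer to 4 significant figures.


Step 1: G = E / (2*(1+nu))
G = 169 / (2*(1+0.38)) = 61.2319 GPa = 6.12319e+10 Pa
Step 2: E_line = G*b^2/2
b = 0.344 nm = 3.44e-10 m
E_line = 0.5 * 6.12319e+10 * (3.44e-10)^2 = 3.623e-09 J/m


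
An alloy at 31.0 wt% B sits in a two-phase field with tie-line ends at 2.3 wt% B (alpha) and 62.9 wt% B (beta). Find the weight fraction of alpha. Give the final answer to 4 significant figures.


f_alpha = (C_beta - C0) / (C_beta - C_alpha)
f_alpha = (62.9 - 31.0) / (62.9 - 2.3)
f_alpha = 0.5264


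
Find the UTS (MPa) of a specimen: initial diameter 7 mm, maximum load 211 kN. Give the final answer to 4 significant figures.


A0 = pi*(d/2)^2 = pi*(7/2)^2 = 38.4845 mm^2
UTS = F_max / A0 = 211*1000 / 38.4845
UTS = 5483 MPa


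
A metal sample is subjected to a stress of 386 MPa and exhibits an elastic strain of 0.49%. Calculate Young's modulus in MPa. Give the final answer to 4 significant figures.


E = sigma / epsilon
epsilon = 0.49% = 4.9e-03
E = 386 / 4.9e-03
E = 78780 MPa


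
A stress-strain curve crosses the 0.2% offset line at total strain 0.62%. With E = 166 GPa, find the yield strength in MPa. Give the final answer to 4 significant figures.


Offset strain = 0.002
Elastic strain at yield = total_strain - offset = 6.2e-03 - 0.002 = 4.2e-03
sigma_y = E * elastic_strain = 166000 * 4.2e-03
sigma_y = 697.2 MPa


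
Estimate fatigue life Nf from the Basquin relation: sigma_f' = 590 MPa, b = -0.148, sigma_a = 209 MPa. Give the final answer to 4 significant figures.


sigma_a = sigma_f' * (2*Nf)^b
2*Nf = (sigma_a / sigma_f')^(1/b)
2*Nf = (209 / 590)^(1/-0.148)
2*Nf = 1109.96
Nf = 555 cycles


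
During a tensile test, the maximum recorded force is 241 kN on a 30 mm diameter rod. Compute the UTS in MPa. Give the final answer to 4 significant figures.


A0 = pi*(d/2)^2 = pi*(30/2)^2 = 706.858 mm^2
UTS = F_max / A0 = 241*1000 / 706.858
UTS = 340.9 MPa


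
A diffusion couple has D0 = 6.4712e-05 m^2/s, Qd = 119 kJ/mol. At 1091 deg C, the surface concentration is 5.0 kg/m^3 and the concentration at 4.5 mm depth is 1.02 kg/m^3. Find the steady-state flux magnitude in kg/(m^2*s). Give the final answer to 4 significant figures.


Step 1: D = D0 * exp(-Qd/(R*T))
T = 1091 + 273.15 = 1364.15 K
D = 6.4712e-05 * exp(-119e3 / (8.314 * 1364.15)) = 1.79553e-09 m^2/s
Step 2: J = D * (C1 - C2) / dx
J = 1.79553e-09 * (5.0 - 1.02) / 4.5e-03
J = 1.588e-06 kg/(m^2*s)


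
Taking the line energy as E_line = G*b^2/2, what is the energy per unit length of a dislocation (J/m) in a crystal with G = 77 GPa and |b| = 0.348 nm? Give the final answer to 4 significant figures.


E = G*b^2/2
b = 0.348 nm = 3.48e-10 m
G = 77 GPa = 7.7e+10 Pa
E = 0.5 * 7.7e+10 * (3.48e-10)^2
E = 4.663e-09 J/m


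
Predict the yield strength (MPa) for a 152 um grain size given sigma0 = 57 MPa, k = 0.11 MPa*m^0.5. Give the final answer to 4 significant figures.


sigma_y = sigma0 + k / sqrt(d)
d = 152 um = 1.52e-04 m
sigma_y = 57 + 0.11 / sqrt(1.52e-04)
sigma_y = 65.92 MPa


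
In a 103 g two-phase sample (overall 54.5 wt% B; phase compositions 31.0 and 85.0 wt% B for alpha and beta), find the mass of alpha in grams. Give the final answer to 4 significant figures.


f_alpha = (C_beta - C0) / (C_beta - C_alpha)
f_alpha = (85.0 - 54.5) / (85.0 - 31.0) = 0.564815
m_alpha = f_alpha * m_total = 0.564815 * 103 = 58.18 g


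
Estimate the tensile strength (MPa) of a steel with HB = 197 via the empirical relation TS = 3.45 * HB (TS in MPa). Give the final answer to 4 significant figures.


TS (MPa) = 3.45 * HB
TS = 3.45 * 197
TS = 679.7 MPa


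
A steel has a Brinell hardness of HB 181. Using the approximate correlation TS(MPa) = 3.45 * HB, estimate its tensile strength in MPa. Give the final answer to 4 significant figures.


TS (MPa) = 3.45 * HB
TS = 3.45 * 181
TS = 624.5 MPa


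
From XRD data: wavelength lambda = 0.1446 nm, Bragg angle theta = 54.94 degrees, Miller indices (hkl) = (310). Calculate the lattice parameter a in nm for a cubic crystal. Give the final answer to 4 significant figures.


d = lambda / (2*sin(theta))
d = 0.1446 / (2*sin(54.94 deg))
d = 0.0883268 nm
a = d * sqrt(h^2+k^2+l^2) = 0.0883268 * sqrt(10)
a = 0.2793 nm


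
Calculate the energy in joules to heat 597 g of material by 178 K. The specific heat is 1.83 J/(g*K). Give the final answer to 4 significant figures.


Q = m * cp * dT
Q = 597 * 1.83 * 178
Q = 194500 J


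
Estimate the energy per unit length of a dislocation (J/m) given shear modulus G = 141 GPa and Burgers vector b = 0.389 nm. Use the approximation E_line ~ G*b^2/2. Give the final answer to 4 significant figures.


E = G*b^2/2
b = 0.389 nm = 3.89e-10 m
G = 141 GPa = 1.41e+11 Pa
E = 0.5 * 1.41e+11 * (3.89e-10)^2
E = 1.067e-08 J/m


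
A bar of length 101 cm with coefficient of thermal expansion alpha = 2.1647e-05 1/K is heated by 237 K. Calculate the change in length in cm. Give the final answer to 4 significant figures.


dL = L0 * alpha * dT
dL = 101 * 2.1647e-05 * 237
dL = 0.5182 cm


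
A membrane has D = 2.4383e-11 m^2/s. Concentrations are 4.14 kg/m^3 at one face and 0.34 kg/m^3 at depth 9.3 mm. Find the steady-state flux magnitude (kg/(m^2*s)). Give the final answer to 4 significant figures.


J = -D * (dC/dx) = D * (C1 - C2) / dx
J = 2.4383e-11 * (4.14 - 0.34) / 9.3e-03
J = 9.963e-09 kg/(m^2*s)


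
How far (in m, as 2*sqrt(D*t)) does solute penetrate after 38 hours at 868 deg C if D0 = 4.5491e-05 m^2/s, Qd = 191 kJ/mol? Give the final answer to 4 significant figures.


Step 1: D = D0 * exp(-Qd/(R*T))
T = 1141.15 K
D = 4.5491e-05 * exp(-191e3 / (8.314 * 1141.15)) = 8.21932e-14 m^2/s
Step 2: L = 2*sqrt(D*t)
t = 38 h = 136800 s
L = 2*sqrt(8.21932e-14 * 136800) = 2.121e-04 m


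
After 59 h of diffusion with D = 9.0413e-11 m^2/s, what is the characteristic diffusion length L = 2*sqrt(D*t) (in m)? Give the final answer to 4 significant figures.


t = 59 hr = 212400 s
Diffusion length = 2*sqrt(D*t)
= 2*sqrt(9.0413e-11 * 212400)
= 8.764e-03 m


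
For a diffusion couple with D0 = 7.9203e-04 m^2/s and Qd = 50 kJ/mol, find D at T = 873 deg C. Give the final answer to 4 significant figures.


D = D0 * exp(-Qd / (R*T))
T = 1146.15 K
D = 7.9203e-04 * exp(-50e3 / (8.314 * 1146.15))
D = 4.168e-06 m^2/s


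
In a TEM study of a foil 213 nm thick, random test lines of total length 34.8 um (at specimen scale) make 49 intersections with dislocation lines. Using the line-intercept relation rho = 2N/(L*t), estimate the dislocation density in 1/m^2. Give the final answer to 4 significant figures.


rho = 2N / (L * t)
L = 34.8 um = 3.48e-05 m, t = 213 nm = 2.13e-07 m
rho = 2 * 49 / (3.48e-05 * 2.13e-07)
rho = 1.322e+13 1/m^2


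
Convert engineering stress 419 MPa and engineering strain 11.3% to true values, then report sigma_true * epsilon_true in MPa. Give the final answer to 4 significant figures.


sigma_true = sigma_eng * (1 + epsilon_eng)
sigma_true = 419 * (1 + 0.113) = 466.347 MPa
epsilon_true = ln(1 + epsilon_eng)
epsilon_true = ln(1 + 0.113) = 0.107059
sigma_true * epsilon_true = 466.347 * 0.107059 = 49.93 MPa


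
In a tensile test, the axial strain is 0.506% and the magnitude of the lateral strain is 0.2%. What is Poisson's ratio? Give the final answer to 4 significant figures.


nu = -epsilon_lat / epsilon_axial
Lateral strain is contraction (negative), so using magnitudes:
nu = 0.2 / 0.506
nu = 0.3953


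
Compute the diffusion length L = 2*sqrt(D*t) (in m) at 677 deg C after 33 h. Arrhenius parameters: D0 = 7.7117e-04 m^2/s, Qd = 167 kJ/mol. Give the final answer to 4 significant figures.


Step 1: D = D0 * exp(-Qd/(R*T))
T = 950.15 K
D = 7.7117e-04 * exp(-167e3 / (8.314 * 950.15)) = 5.08122e-13 m^2/s
Step 2: L = 2*sqrt(D*t)
t = 33 h = 118800 s
L = 2*sqrt(5.08122e-13 * 118800) = 4.914e-04 m


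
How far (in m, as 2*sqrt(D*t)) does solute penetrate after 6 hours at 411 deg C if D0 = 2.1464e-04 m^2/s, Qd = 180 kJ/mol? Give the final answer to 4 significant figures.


Step 1: D = D0 * exp(-Qd/(R*T))
T = 684.15 K
D = 2.1464e-04 * exp(-180e3 / (8.314 * 684.15)) = 3.87499e-18 m^2/s
Step 2: L = 2*sqrt(D*t)
t = 6 h = 21600 s
L = 2*sqrt(3.87499e-18 * 21600) = 5.786e-07 m


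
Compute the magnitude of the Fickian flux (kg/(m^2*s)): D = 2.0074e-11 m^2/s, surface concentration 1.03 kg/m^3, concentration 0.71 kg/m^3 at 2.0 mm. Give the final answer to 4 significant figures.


J = -D * (dC/dx) = D * (C1 - C2) / dx
J = 2.0074e-11 * (1.03 - 0.71) / 2e-03
J = 3.212e-09 kg/(m^2*s)


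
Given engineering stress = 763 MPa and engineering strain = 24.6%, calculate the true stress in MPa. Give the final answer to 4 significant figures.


sigma_true = sigma_eng * (1 + epsilon_eng)
sigma_true = 763 * (1 + 0.246)
sigma_true = 950.7 MPa


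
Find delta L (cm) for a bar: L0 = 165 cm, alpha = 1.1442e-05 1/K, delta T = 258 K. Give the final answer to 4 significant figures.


dL = L0 * alpha * dT
dL = 165 * 1.1442e-05 * 258
dL = 0.4871 cm


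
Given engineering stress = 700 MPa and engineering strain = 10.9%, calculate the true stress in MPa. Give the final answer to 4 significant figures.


sigma_true = sigma_eng * (1 + epsilon_eng)
sigma_true = 700 * (1 + 0.109)
sigma_true = 776.3 MPa


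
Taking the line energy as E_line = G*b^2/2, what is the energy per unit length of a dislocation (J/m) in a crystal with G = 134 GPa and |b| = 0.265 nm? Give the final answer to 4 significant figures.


E = G*b^2/2
b = 0.265 nm = 2.65e-10 m
G = 134 GPa = 1.34e+11 Pa
E = 0.5 * 1.34e+11 * (2.65e-10)^2
E = 4.705e-09 J/m


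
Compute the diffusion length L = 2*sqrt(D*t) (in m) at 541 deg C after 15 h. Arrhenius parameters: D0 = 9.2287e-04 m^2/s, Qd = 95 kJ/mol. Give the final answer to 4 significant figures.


Step 1: D = D0 * exp(-Qd/(R*T))
T = 814.15 K
D = 9.2287e-04 * exp(-95e3 / (8.314 * 814.15)) = 7.41077e-10 m^2/s
Step 2: L = 2*sqrt(D*t)
t = 15 h = 54000 s
L = 2*sqrt(7.41077e-10 * 54000) = 0.01265 m


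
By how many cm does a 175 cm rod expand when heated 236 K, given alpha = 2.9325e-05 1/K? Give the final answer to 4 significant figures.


dL = L0 * alpha * dT
dL = 175 * 2.9325e-05 * 236
dL = 1.211 cm


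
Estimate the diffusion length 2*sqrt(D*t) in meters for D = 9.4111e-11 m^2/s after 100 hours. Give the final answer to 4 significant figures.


t = 100 hr = 360000 s
Diffusion length = 2*sqrt(D*t)
= 2*sqrt(9.4111e-11 * 360000)
= 0.01164 m


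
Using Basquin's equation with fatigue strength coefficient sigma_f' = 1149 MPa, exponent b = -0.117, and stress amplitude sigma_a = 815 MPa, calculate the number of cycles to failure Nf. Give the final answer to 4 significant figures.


sigma_a = sigma_f' * (2*Nf)^b
2*Nf = (sigma_a / sigma_f')^(1/b)
2*Nf = (815 / 1149)^(1/-0.117)
2*Nf = 18.8318
Nf = 9.416 cycles


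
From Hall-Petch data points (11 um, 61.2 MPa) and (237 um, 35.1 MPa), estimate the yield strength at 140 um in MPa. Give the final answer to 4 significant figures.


sigma_y = sigma0 + k / sqrt(d)
1/sqrt(d1) = 1/sqrt(1.1e-05) = 301.511;  1/sqrt(d2) = 64.957
k = (sigma1 - sigma2) / (1/sqrt(d1) - 1/sqrt(d2)) = (61.2 - 35.1) / (301.511 - 64.957) = 0.110334 MPa*m^0.5
sigma0 = sigma1 - k/sqrt(d1) = 61.2 - 0.110334*301.511 = 27.933 MPa
sigma_y(d3) = 27.933 + 0.110334 / sqrt(1.4e-04) = 37.26 MPa


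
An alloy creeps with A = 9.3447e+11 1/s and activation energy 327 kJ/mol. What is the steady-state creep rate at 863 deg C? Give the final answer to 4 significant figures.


rate = A * exp(-Q / (R*T))
T = 863 + 273.15 = 1136.15 K
rate = 9.3447e+11 * exp(-327e3 / (8.314 * 1136.15))
rate = 8.633e-04 1/s


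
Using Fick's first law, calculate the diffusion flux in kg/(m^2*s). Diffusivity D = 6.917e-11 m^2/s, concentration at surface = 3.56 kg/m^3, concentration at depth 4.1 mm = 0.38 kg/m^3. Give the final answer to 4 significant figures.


J = -D * (dC/dx) = D * (C1 - C2) / dx
J = 6.917e-11 * (3.56 - 0.38) / 4.1e-03
J = 5.365e-08 kg/(m^2*s)


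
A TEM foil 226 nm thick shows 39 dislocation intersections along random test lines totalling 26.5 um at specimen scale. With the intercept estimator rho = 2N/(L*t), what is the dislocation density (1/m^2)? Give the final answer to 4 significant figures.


rho = 2N / (L * t)
L = 26.5 um = 2.65e-05 m, t = 226 nm = 2.26e-07 m
rho = 2 * 39 / (2.65e-05 * 2.26e-07)
rho = 1.302e+13 1/m^2


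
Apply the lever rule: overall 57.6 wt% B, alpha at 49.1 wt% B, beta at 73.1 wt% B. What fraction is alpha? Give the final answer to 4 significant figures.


f_alpha = (C_beta - C0) / (C_beta - C_alpha)
f_alpha = (73.1 - 57.6) / (73.1 - 49.1)
f_alpha = 0.6458


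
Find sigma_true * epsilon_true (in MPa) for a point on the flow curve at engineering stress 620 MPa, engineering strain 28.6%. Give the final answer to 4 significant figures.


sigma_true = sigma_eng * (1 + epsilon_eng)
sigma_true = 620 * (1 + 0.286) = 797.32 MPa
epsilon_true = ln(1 + epsilon_eng)
epsilon_true = ln(1 + 0.286) = 0.251537
sigma_true * epsilon_true = 797.32 * 0.251537 = 200.6 MPa


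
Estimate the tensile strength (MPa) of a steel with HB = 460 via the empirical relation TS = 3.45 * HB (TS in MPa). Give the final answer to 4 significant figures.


TS (MPa) = 3.45 * HB
TS = 3.45 * 460
TS = 1587 MPa


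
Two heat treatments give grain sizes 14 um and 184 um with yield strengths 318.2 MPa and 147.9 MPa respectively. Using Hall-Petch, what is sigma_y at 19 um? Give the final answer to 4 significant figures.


sigma_y = sigma0 + k / sqrt(d)
1/sqrt(d1) = 1/sqrt(1.4e-05) = 267.261;  1/sqrt(d2) = 73.721
k = (sigma1 - sigma2) / (1/sqrt(d1) - 1/sqrt(d2)) = (318.2 - 147.9) / (267.261 - 73.721) = 0.87992 MPa*m^0.5
sigma0 = sigma1 - k/sqrt(d1) = 318.2 - 0.87992*267.261 = 83.0314 MPa
sigma_y(d3) = 83.0314 + 0.87992 / sqrt(1.9e-05) = 284.9 MPa


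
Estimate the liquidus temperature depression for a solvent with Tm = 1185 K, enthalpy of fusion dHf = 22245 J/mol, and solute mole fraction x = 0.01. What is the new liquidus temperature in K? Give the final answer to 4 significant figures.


dT = R*Tm^2*x / dHf
dT = 8.314 * 1185^2 * 0.01 / 22245
dT = 5.24825 K
T_new = 1185 - 5.24825 = 1180 K


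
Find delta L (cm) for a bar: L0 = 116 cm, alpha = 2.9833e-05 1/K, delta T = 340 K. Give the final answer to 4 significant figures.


dL = L0 * alpha * dT
dL = 116 * 2.9833e-05 * 340
dL = 1.177 cm


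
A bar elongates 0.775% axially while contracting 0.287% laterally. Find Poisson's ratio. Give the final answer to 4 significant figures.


nu = -epsilon_lat / epsilon_axial
Lateral strain is contraction (negative), so using magnitudes:
nu = 0.287 / 0.775
nu = 0.3703


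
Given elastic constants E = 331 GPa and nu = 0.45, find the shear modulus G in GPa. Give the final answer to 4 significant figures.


G = E / (2*(1+nu))
G = 331 / (2*(1+0.45))
G = 114.1 GPa


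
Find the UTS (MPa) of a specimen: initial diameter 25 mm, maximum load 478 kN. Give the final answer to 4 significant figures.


A0 = pi*(d/2)^2 = pi*(25/2)^2 = 490.874 mm^2
UTS = F_max / A0 = 478*1000 / 490.874
UTS = 973.8 MPa


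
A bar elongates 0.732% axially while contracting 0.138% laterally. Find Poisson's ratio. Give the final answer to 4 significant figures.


nu = -epsilon_lat / epsilon_axial
Lateral strain is contraction (negative), so using magnitudes:
nu = 0.138 / 0.732
nu = 0.1885


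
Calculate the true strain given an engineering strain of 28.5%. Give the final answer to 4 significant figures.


epsilon_true = ln(1 + epsilon_eng)
epsilon_true = ln(1 + 0.285)
epsilon_true = 0.2508


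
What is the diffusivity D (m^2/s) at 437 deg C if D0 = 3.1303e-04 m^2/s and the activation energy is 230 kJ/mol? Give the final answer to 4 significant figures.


D = D0 * exp(-Qd / (R*T))
T = 710.15 K
D = 3.1303e-04 * exp(-230e3 / (8.314 * 710.15))
D = 3.78e-21 m^2/s


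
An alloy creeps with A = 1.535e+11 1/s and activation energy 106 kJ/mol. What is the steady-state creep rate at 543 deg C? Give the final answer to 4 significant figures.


rate = A * exp(-Q / (R*T))
T = 543 + 273.15 = 816.15 K
rate = 1.535e+11 * exp(-106e3 / (8.314 * 816.15))
rate = 25220 1/s


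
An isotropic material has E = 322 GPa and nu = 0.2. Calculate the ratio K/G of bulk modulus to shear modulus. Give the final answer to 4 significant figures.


G = E / (2*(1+nu))
G = 322 / (2*(1+0.2)) = 134.167 GPa
K = E / (3*(1-2*nu))
K = 322 / (3*(1-2*0.2)) = 178.889 GPa
K/G = 178.889 / 134.167 = 1.333


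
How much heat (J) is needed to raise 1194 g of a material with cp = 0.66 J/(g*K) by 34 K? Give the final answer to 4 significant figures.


Q = m * cp * dT
Q = 1194 * 0.66 * 34
Q = 26790 J


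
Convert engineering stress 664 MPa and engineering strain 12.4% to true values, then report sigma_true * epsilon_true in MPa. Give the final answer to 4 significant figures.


sigma_true = sigma_eng * (1 + epsilon_eng)
sigma_true = 664 * (1 + 0.124) = 746.336 MPa
epsilon_true = ln(1 + epsilon_eng)
epsilon_true = ln(1 + 0.124) = 0.116894
sigma_true * epsilon_true = 746.336 * 0.116894 = 87.24 MPa


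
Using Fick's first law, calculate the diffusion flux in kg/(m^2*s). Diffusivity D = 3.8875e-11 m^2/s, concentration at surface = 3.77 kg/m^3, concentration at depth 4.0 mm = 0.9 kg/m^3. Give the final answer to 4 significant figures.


J = -D * (dC/dx) = D * (C1 - C2) / dx
J = 3.8875e-11 * (3.77 - 0.9) / 4e-03
J = 2.789e-08 kg/(m^2*s)


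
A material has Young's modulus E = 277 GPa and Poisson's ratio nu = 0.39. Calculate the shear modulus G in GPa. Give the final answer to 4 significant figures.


G = E / (2*(1+nu))
G = 277 / (2*(1+0.39))
G = 99.64 GPa


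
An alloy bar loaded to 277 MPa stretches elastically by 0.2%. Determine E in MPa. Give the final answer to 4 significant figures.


E = sigma / epsilon
epsilon = 0.2% = 2e-03
E = 277 / 2e-03
E = 138500 MPa


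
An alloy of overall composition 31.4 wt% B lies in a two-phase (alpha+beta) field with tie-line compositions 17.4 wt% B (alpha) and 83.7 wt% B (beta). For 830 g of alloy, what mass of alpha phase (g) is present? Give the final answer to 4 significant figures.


f_alpha = (C_beta - C0) / (C_beta - C_alpha)
f_alpha = (83.7 - 31.4) / (83.7 - 17.4) = 0.788839
m_alpha = f_alpha * m_total = 0.788839 * 830 = 654.7 g


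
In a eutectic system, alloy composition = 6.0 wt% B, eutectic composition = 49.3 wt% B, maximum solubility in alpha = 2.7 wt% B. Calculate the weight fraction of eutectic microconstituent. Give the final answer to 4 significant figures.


f_primary = (C_e - C0) / (C_e - C_alpha_max)
f_primary = (49.3 - 6.0) / (49.3 - 2.7)
f_primary = 0.929185
f_eutectic = 1 - 0.929185 = 0.07082


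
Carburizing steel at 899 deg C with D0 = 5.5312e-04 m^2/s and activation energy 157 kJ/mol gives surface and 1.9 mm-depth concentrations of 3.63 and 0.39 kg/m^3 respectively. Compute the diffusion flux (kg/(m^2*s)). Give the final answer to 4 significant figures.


Step 1: D = D0 * exp(-Qd/(R*T))
T = 899 + 273.15 = 1172.15 K
D = 5.5312e-04 * exp(-157e3 / (8.314 * 1172.15)) = 5.57391e-11 m^2/s
Step 2: J = D * (C1 - C2) / dx
J = 5.57391e-11 * (3.63 - 0.39) / 1.9e-03
J = 9.505e-08 kg/(m^2*s)


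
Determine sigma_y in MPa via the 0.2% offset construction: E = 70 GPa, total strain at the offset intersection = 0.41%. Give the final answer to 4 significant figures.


Offset strain = 0.002
Elastic strain at yield = total_strain - offset = 4.1e-03 - 0.002 = 2.1e-03
sigma_y = E * elastic_strain = 70000 * 2.1e-03
sigma_y = 147 MPa


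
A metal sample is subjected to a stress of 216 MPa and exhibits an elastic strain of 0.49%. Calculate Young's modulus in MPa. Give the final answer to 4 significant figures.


E = sigma / epsilon
epsilon = 0.49% = 4.9e-03
E = 216 / 4.9e-03
E = 44080 MPa


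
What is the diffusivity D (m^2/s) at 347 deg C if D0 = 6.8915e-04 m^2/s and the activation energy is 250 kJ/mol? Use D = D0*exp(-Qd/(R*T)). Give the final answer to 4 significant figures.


D = D0 * exp(-Qd / (R*T))
T = 620.15 K
D = 6.8915e-04 * exp(-250e3 / (8.314 * 620.15))
D = 6.03e-25 m^2/s


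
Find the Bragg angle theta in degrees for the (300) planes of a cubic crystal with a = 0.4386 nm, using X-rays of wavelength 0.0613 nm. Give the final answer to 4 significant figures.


d = a / sqrt(h^2+k^2+l^2)
d = 0.4386 / sqrt(9) = 0.1462 nm
lambda = 2*d*sin(theta)  =>  sin(theta) = lambda / (2*d)
sin(theta) = 0.0613 / (2 * 0.1462) = 0.209644
theta = 12.1 deg


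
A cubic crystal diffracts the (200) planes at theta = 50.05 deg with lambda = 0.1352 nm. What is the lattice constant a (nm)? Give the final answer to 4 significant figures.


d = lambda / (2*sin(theta))
d = 0.1352 / (2*sin(50.05 deg))
d = 0.088181 nm
a = d * sqrt(h^2+k^2+l^2) = 0.088181 * sqrt(4)
a = 0.1764 nm


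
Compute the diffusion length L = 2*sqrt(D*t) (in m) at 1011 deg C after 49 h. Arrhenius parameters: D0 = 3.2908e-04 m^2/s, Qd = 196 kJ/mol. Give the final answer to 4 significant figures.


Step 1: D = D0 * exp(-Qd/(R*T))
T = 1284.15 K
D = 3.2908e-04 * exp(-196e3 / (8.314 * 1284.15)) = 3.50294e-12 m^2/s
Step 2: L = 2*sqrt(D*t)
t = 49 h = 176400 s
L = 2*sqrt(3.50294e-12 * 176400) = 1.572e-03 m


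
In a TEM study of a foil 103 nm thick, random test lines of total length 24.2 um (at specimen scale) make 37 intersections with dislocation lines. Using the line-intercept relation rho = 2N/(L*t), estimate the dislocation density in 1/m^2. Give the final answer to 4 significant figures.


rho = 2N / (L * t)
L = 24.2 um = 2.42e-05 m, t = 103 nm = 1.03e-07 m
rho = 2 * 37 / (2.42e-05 * 1.03e-07)
rho = 2.969e+13 1/m^2


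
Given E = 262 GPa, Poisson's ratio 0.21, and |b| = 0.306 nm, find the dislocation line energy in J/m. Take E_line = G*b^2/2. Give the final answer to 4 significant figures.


Step 1: G = E / (2*(1+nu))
G = 262 / (2*(1+0.21)) = 108.264 GPa = 1.08264e+11 Pa
Step 2: E_line = G*b^2/2
b = 0.306 nm = 3.06e-10 m
E_line = 0.5 * 1.08264e+11 * (3.06e-10)^2 = 5.069e-09 J/m


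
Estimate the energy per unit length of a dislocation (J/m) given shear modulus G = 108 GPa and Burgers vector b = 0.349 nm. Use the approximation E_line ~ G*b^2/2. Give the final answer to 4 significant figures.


E = G*b^2/2
b = 0.349 nm = 3.49e-10 m
G = 108 GPa = 1.08e+11 Pa
E = 0.5 * 1.08e+11 * (3.49e-10)^2
E = 6.577e-09 J/m


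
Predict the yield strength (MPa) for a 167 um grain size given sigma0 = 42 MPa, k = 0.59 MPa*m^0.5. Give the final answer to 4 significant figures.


sigma_y = sigma0 + k / sqrt(d)
d = 167 um = 1.67e-04 m
sigma_y = 42 + 0.59 / sqrt(1.67e-04)
sigma_y = 87.66 MPa


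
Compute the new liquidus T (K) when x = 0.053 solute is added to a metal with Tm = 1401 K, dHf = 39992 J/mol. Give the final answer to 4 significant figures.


dT = R*Tm^2*x / dHf
dT = 8.314 * 1401^2 * 0.053 / 39992
dT = 21.6266 K
T_new = 1401 - 21.6266 = 1379 K


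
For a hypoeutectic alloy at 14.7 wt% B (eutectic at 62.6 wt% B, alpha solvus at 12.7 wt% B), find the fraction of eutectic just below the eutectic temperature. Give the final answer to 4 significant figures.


f_primary = (C_e - C0) / (C_e - C_alpha_max)
f_primary = (62.6 - 14.7) / (62.6 - 12.7)
f_primary = 0.95992
f_eutectic = 1 - 0.95992 = 0.04008


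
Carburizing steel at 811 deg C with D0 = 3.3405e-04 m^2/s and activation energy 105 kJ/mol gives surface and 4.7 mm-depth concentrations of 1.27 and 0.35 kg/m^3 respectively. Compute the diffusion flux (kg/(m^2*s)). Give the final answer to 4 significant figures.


Step 1: D = D0 * exp(-Qd/(R*T))
T = 811 + 273.15 = 1084.15 K
D = 3.3405e-04 * exp(-105e3 / (8.314 * 1084.15)) = 2.91542e-09 m^2/s
Step 2: J = D * (C1 - C2) / dx
J = 2.91542e-09 * (1.27 - 0.35) / 4.7e-03
J = 5.707e-07 kg/(m^2*s)


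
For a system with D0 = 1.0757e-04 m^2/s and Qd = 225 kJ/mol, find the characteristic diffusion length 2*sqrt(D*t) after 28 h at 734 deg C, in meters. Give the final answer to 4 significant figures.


Step 1: D = D0 * exp(-Qd/(R*T))
T = 1007.15 K
D = 1.0757e-04 * exp(-225e3 / (8.314 * 1007.15)) = 2.30097e-16 m^2/s
Step 2: L = 2*sqrt(D*t)
t = 28 h = 100800 s
L = 2*sqrt(2.30097e-16 * 100800) = 9.632e-06 m


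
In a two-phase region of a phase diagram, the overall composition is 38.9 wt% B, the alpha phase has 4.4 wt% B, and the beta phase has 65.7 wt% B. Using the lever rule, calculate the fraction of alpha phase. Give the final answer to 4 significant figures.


f_alpha = (C_beta - C0) / (C_beta - C_alpha)
f_alpha = (65.7 - 38.9) / (65.7 - 4.4)
f_alpha = 0.4372


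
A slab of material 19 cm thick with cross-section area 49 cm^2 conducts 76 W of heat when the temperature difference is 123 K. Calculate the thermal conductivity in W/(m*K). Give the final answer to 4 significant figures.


k = Q*L / (A*dT)
L = 0.19 m, A = 4.9e-03 m^2
k = 76 * 0.19 / (4.9e-03 * 123)
k = 23.96 W/(m*K)
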